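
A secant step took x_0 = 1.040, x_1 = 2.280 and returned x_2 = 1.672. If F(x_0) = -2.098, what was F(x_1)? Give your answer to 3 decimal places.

2.018

The secant line through (1.040, -2.098) and (2.280, F(x_1)) crosses zero at x_2 = 1.672.
So (1.040, -2.098), (2.280, F(x_1)), (1.672, 0) are collinear:
F(x_1) = -2.098 · (2.280 − 1.672) / (1.040 − 1.672) = -2.098 · (0.60800)/(-0.63200) = 2.01833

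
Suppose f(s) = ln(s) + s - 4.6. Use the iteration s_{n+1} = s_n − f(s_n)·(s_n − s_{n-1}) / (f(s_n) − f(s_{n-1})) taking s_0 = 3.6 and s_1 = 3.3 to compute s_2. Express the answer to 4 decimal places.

3.3822

f(3.6) = 0.280934, f(3.3) = -0.106078
s_2 = 3.300000 − (-0.106078)·(3.300000 − 3.600000) / (-0.106078 − 0.280934) = 3.300000 − (0.031823)/(-0.387011) = 3.382228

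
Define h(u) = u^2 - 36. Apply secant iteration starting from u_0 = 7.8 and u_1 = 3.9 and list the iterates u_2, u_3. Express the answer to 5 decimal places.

5.67692, 6.07084

h(7.8) = 24.8400000, h(3.9) = -20.7900000
u_2 = 3.9000000 − (-20.7900000)·(3.9000000 − 7.8000000) / (-20.7900000 − 24.8400000) = 3.9000000 − (81.0810000)/(-45.6300000) = 5.6769231
h(5.6769231) = -3.7725444
u_3 = 5.6769231 − (-3.7725444)·(5.6769231 − 3.9000000) / (-3.7725444 − (-20.7900000)) = 5.6769231 − (-6.7035212)/(17.0174556) = 6.0708434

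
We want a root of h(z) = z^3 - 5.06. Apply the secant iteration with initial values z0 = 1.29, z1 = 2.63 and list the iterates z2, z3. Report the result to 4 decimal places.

h(1.29) = -2.913311, h(2.63) = 13.131447
z2 = 2.630000 − 13.131447·(2.630000 − 1.290000) / (13.131447 − (-2.913311)) = 2.630000 − (17.596139)/(16.044758) = 1.533309
h(1.533309) = -1.455133
z3 = 1.533309 − (-1.455133)·(1.533309 − 2.630000) / (-1.455133 − 13.131447) = 1.533309 − (1.595831)/(-14.586580) = 1.642713

1.5333, 1.6427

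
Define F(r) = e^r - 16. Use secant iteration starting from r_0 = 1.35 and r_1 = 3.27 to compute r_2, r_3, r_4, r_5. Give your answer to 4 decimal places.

2.3883, 2.6803, 2.7918, 2.7717

F(1.35) = -12.142574, F(3.27) = 10.311339
r_2 = 3.270000 − 10.311339·(3.270000 − 1.350000) / (10.311339 − (-12.142574)) = 3.270000 − (19.797772)/(22.453914) = 2.388293
F(2.388293) = -5.105119
r_3 = 2.388293 − (-5.105119)·(2.388293 − 3.270000) / (-5.105119 − 10.311339) = 2.388293 − (4.501219)/(-15.416458) = 2.680268
F(2.680268) = -1.410998
r_4 = 2.680268 − (-1.410998)·(2.680268 − 2.388293) / (-1.410998 − (-5.105119)) = 2.680268 − (-0.411976)/(3.694121) = 2.791790
F(2.791790) = 0.310189
r_5 = 2.791790 − 0.310189·(2.791790 − 2.680268) / (0.310189 − (-1.410998)) = 2.791790 − (0.034593)/(1.721187) = 2.771692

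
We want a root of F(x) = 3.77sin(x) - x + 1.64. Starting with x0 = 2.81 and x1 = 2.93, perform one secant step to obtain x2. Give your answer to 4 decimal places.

2.8224

F(2.81) = 0.057321, F(2.93) = -0.498235
x2 = 2.930000 − (-0.498235)·(2.930000 − 2.810000) / (-0.498235 − 0.057321) = 2.930000 − (-0.059788)/(-0.555556) = 2.822381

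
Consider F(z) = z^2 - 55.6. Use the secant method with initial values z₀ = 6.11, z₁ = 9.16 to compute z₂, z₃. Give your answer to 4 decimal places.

7.3063, 7.4410

F(6.11) = -18.267900, F(9.16) = 28.305600
z₂ = 9.160000 − 28.305600·(9.160000 − 6.110000) / (28.305600 − (-18.267900)) = 9.160000 − (86.332080)/(46.573500) = 7.306326
F(7.306326) = -2.217598
z₃ = 7.306326 − (-2.217598)·(7.306326 − 9.160000) / (-2.217598 − 28.305600) = 7.306326 − (4.110704)/(-30.523198) = 7.441001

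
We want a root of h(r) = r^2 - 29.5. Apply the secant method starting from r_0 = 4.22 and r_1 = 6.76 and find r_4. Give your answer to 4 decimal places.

5.4316

h(4.22) = -11.691600, h(6.76) = 16.197600
r_2 = 6.760000 − 16.197600·(6.760000 − 4.220000) / (16.197600 − (-11.691600)) = 6.760000 − (41.141904)/(27.889200) = 5.284809
h(5.284809) = -1.570797
r_3 = 5.284809 − (-1.570797)·(5.284809 − 6.760000) / (-1.570797 − 16.197600) = 5.284809 − (2.317225)/(-17.768397) = 5.415221
h(5.415221) = -0.175376
r_4 = 5.415221 − (-0.175376)·(5.415221 − 5.284809) / (-0.175376 − (-1.570797)) = 5.415221 − (-0.022871)/(1.395420) = 5.431612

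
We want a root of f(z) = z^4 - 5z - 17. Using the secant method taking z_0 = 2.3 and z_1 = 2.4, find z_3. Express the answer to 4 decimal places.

f(2.3) = -0.515900, f(2.4) = 4.177600
z_2 = 2.400000 − 4.177600·(2.400000 − 2.300000) / (4.177600 − (-0.515900)) = 2.400000 − (0.417760)/(4.693500) = 2.310992
f(2.310992) = -0.032063
z_3 = 2.310992 − (-0.032063)·(2.310992 − 2.400000) / (-0.032063 − 4.177600) = 2.310992 − (0.002854)/(-4.209663) = 2.311670

2.3117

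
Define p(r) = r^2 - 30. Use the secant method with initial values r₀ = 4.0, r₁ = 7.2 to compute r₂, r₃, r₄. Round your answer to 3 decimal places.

5.250, 5.446, 5.478

p(4.0) = -14.00000, p(7.2) = 21.84000
r₂ = 7.20000 − 21.84000·(7.20000 − 4.00000) / (21.84000 − (-14.00000)) = 7.20000 − (69.88800)/(35.84000) = 5.25000
p(5.25000) = -2.43750
r₃ = 5.25000 − (-2.43750)·(5.25000 − 7.20000) / (-2.43750 − 21.84000) = 5.25000 − (4.75313)/(-24.27750) = 5.44578
p(5.44578) = -0.34345
r₄ = 5.44578 − (-0.34345)·(5.44578 − 5.25000) / (-0.34345 − (-2.43750)) = 5.44578 − (-0.06724)/(2.09405) = 5.47789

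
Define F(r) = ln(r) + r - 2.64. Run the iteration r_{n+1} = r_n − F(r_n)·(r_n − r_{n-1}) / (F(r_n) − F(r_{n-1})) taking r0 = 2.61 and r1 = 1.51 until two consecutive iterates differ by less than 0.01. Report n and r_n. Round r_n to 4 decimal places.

n = 4, r_n = 1.9647

F(2.61) = 0.929350, F(1.51) = -0.717890
r2 = 1.510000 − (-0.717890)·(-1.100000)/(-1.647241) = 1.989395;  |Δ| = 0.479395
F(1.989395) = 0.037226
r3 = 1.989395 − 0.037226·(0.479395)/(0.755116) = 1.965762;  |Δ| = 0.023633
F(1.965762) = 0.001642
r4 = 1.965762 − 0.001642·(-0.023633)/(-0.035584) = 1.964671;  |Δ| = 0.001090
|r4 − r3| = 0.001090 < 0.01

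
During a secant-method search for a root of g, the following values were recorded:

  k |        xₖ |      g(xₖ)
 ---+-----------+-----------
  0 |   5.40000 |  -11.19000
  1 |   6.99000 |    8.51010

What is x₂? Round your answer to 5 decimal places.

6.30315

x₂ = 6.99000 − 8.51010·(6.99000 − 5.40000) / (8.51010 − (-11.19000))
   = 6.99000 − (13.5310590)/(19.7001000) = 6.3031477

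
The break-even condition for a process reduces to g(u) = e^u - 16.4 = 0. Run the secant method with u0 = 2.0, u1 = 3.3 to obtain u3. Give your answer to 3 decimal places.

g(2.0) = -9.01094, g(3.3) = 10.71264
u2 = 3.30000 − 10.71264·(3.30000 − 2.00000) / (10.71264 − (-9.01094)) = 3.30000 − (13.92643)/(19.72358) = 2.59392
g(2.59392) = -3.01788
u3 = 2.59392 − (-3.01788)·(2.59392 − 3.30000) / (-3.01788 − 10.71264) = 2.59392 − (2.13086)/(-13.73051) = 2.74911

2.749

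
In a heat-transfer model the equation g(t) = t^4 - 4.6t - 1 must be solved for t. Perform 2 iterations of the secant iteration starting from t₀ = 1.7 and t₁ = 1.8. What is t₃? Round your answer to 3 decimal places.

g(1.7) = -0.46790, g(1.8) = 1.21760
t₂ = 1.80000 − 1.21760·(1.80000 − 1.70000) / (1.21760 − (-0.46790)) = 1.80000 − (0.12176)/(1.68550) = 1.72776
g(1.72776) = -0.03654
t₃ = 1.72776 − (-0.03654)·(1.72776 − 1.80000) / (-0.03654 − 1.21760) = 1.72776 − (0.00264)/(-1.25414) = 1.72987

1.730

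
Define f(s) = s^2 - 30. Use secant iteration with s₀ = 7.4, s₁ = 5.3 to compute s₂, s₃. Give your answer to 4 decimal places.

5.4504, 5.4777

f(7.4) = 24.760000, f(5.3) = -1.910000
s₂ = 5.300000 − (-1.910000)·(5.300000 − 7.400000) / (-1.910000 − 24.760000) = 5.300000 − (4.011000)/(-26.670000) = 5.450394
f(5.450394) = -0.293209
s₃ = 5.450394 − (-0.293209)·(5.450394 − 5.300000) / (-0.293209 − (-1.910000)) = 5.450394 − (-0.044097)/(1.616791) = 5.477668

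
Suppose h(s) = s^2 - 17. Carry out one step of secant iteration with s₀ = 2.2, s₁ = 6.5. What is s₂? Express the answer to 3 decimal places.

3.598

h(2.2) = -12.16000, h(6.5) = 25.25000
s₂ = 6.50000 − 25.25000·(6.50000 − 2.20000) / (25.25000 − (-12.16000)) = 6.50000 − (108.57500)/(37.41000) = 3.59770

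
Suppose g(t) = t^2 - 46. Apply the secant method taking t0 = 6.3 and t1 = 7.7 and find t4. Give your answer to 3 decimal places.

6.782

g(6.3) = -6.31000, g(7.7) = 13.29000
t2 = 7.70000 − 13.29000·(7.70000 − 6.30000) / (13.29000 − (-6.31000)) = 7.70000 − (18.60600)/(19.60000) = 6.75071
g(6.75071) = -0.42786
t3 = 6.75071 − (-0.42786)·(6.75071 − 7.70000) / (-0.42786 − 13.29000) = 6.75071 − (0.40616)/(-13.71786) = 6.78032
g(6.78032) = -0.02723
t4 = 6.78032 − (-0.02723)·(6.78032 − 6.75071) / (-0.02723 − (-0.42786)) = 6.78032 − (-0.00081)/(0.40063) = 6.78233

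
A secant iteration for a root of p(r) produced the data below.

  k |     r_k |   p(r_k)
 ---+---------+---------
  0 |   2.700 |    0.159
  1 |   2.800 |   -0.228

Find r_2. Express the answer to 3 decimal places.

2.741

r_2 = 2.800 − (-0.228)·(2.800 − 2.700) / (-0.228 − 0.159)
   = 2.800 − (-0.02280)/(-0.38700) = 2.74109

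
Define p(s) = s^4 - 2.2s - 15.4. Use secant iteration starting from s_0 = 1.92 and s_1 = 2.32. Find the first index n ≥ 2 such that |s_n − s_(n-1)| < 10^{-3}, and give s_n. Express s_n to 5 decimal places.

p(1.92) = -6.0344550, p(2.32) = 8.4662298
s_2 = 2.3200000 − 8.4662298·(0.4000000)/(14.5006848) = 2.0864599;  |Δ| = 0.2335401
p(2.0864599) = -1.0388623
s_3 = 2.0864599 − (-1.0388623)·(-0.2335401)/(-9.5050920) = 2.1119847;  |Δ| = 0.0255248
p(2.1119847) = -0.1504897
s_4 = 2.1119847 − (-0.1504897)·(0.0255248)/(0.8883726) = 2.1163086;  |Δ| = 0.0043239
p(2.1163086) = 0.0034310
s_5 = 2.1163086 − 0.0034310·(0.0043239)/(0.1539207) = 2.1162122;  |Δ| = 0.0000964
|s_5 − s_4| = 0.0000964 < 10^{-3}

n = 5, s_n = 2.11621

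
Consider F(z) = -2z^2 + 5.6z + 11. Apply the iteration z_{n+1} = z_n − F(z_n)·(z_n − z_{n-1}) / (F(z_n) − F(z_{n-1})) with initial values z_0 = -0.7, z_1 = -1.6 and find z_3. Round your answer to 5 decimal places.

-1.32973

F(-0.7) = 6.1000000, F(-1.6) = -3.0800000
z_2 = -1.6000000 − (-3.0800000)·(-1.6000000 − (-0.7000000)) / (-3.0800000 − 6.1000000) = -1.6000000 − (2.7720000)/(-9.1800000) = -1.2980392
F(-1.2980392) = 0.3611688
z_3 = -1.2980392 − 0.3611688·(-1.2980392 − (-1.6000000)) / (0.3611688 − (-3.0800000)) = -1.2980392 − (0.1090588)/(3.4411688) = -1.3297316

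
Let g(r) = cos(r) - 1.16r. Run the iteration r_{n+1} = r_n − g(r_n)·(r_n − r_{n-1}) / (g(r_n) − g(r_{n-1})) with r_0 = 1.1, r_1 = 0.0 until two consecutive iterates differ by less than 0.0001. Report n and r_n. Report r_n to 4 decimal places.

n = 6, r_n = 0.6737

g(1.1) = -0.822404, g(0.0) = 1.000000
r_2 = 0.000000 − 1.000000·(-1.100000)/(1.822404) = 0.603598;  |Δ| = 0.603598
g(0.603598) = 0.123124
r_3 = 0.603598 − 0.123124·(0.603598)/(-0.876876) = 0.688351;  |Δ| = 0.084753
g(0.688351) = -0.026193
r_4 = 0.688351 − (-0.026193)·(0.084753)/(-0.149317) = 0.673484;  |Δ| = 0.014867
g(0.673484) = 0.000412
r_5 = 0.673484 − 0.000412·(-0.014867)/(0.026605) = 0.673714;  |Δ| = 0.000230
g(0.673714) = 0.000001
r_6 = 0.673714 − 0.000001·(0.000230)/(-0.000411) = 0.673715;  |Δ| = 0.000001
|r_6 − r_5| = 0.000001 < 0.0001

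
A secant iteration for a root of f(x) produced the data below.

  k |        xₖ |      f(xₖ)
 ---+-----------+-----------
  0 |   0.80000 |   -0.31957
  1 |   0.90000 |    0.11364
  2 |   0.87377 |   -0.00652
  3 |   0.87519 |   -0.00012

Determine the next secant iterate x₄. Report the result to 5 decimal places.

0.87522

x₄ = 0.87519 − (-0.00012)·(0.87519 − 0.87377) / (-0.00012 − (-0.00652))
   = 0.87519 − (-0.0000002)/(0.0064000) = 0.8752166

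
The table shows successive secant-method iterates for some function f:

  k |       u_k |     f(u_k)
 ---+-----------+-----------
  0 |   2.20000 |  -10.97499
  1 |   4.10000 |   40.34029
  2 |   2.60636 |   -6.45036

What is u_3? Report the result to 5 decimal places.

2.81227

u_3 = 2.60636 − (-6.45036)·(2.60636 − 4.10000) / (-6.45036 − 40.34029)
   = 2.60636 − (9.6345157)/(-46.7906500) = 2.8122669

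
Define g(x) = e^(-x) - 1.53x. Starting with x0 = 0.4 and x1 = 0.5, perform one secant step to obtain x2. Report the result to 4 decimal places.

0.4269

g(0.4) = 0.058320, g(0.5) = -0.158469
x2 = 0.500000 − (-0.158469)·(0.500000 − 0.400000) / (-0.158469 − 0.058320) = 0.500000 − (-0.015847)/(-0.216789) = 0.426902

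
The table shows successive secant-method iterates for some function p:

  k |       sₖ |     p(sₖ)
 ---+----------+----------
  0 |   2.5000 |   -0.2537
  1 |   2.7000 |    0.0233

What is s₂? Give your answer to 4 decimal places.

s₂ = 2.7000 − 0.0233·(2.7000 − 2.5000) / (0.0233 − (-0.2537))
   = 2.7000 − (0.004660)/(0.277000) = 2.683177

2.6832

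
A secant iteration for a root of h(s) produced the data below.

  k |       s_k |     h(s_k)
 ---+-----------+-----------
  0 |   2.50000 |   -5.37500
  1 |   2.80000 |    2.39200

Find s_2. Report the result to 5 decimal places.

2.70761

s_2 = 2.80000 − 2.39200·(2.80000 − 2.50000) / (2.39200 − (-5.37500))
   = 2.80000 − (0.7176000)/(7.7670000) = 2.7076091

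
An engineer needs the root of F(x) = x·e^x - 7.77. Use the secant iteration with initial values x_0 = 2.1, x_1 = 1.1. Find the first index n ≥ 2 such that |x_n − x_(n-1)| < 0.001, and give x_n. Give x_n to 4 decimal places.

n = 6, x_n = 1.5879

F(2.1) = 9.378957, F(1.1) = -4.465417
x_2 = 1.100000 − (-4.465417)·(-1.000000)/(-13.844374) = 1.422544;  |Δ| = 0.322544
F(1.422544) = -1.869775
x_3 = 1.422544 − (-1.869775)·(0.322544)/(2.595643) = 1.654889;  |Δ| = 0.232345
F(1.654889) = 0.889201
x_4 = 1.654889 − 0.889201·(0.232345)/(2.758976) = 1.580005;  |Δ| = 0.074883
F(1.580005) = -0.099103
x_5 = 1.580005 − (-0.099103)·(-0.074883)/(-0.988304) = 1.587514;  |Δ| = 0.007509
F(1.587514) = -0.004555
x_6 = 1.587514 − (-0.004555)·(0.007509)/(0.094548) = 1.587876;  |Δ| = 0.000362
|x_6 − x_5| = 0.000362 < 0.001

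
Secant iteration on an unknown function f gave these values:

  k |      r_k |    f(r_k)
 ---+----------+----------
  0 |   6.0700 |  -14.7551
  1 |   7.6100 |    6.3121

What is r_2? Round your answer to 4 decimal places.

7.1486

r_2 = 7.6100 − 6.3121·(7.6100 − 6.0700) / (6.3121 − (-14.7551))
   = 7.6100 − (9.720634)/(21.067200) = 7.148589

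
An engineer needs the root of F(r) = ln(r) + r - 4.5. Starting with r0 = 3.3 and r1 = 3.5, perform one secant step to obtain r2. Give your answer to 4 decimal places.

3.3047

F(3.3) = -0.006078, F(3.5) = 0.252763
r2 = 3.500000 − 0.252763·(3.500000 − 3.300000) / (0.252763 − (-0.006078)) = 3.500000 − (0.050553)/(0.258841) = 3.304696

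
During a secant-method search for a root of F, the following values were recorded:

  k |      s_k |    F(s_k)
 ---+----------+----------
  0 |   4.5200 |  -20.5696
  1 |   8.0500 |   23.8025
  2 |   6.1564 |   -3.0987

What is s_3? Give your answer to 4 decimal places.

s_3 = 6.1564 − (-3.0987)·(6.1564 − 8.0500) / (-3.0987 − 23.8025)
   = 6.1564 − (5.867698)/(-26.901200) = 6.374520

6.3745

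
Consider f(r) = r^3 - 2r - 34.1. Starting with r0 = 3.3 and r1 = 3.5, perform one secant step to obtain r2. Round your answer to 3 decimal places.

f(3.3) = -4.76300, f(3.5) = 1.77500
r2 = 3.50000 − 1.77500·(3.50000 − 3.30000) / (1.77500 − (-4.76300)) = 3.50000 − (0.35500)/(6.53800) = 3.44570

3.446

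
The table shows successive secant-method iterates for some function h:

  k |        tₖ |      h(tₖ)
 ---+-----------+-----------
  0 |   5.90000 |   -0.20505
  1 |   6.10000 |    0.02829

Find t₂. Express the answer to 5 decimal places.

6.07575

t₂ = 6.10000 − 0.02829·(6.10000 − 5.90000) / (0.02829 − (-0.20505))
   = 6.10000 − (0.0056580)/(0.2333400) = 6.0757521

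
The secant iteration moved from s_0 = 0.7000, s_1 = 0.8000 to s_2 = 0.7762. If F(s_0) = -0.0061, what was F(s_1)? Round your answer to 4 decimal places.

0.0019

The secant line through (0.7000, -0.0061) and (0.8000, F(s_1)) crosses zero at s_2 = 0.7762.
So (0.7000, -0.0061), (0.8000, F(s_1)), (0.7762, 0) are collinear:
F(s_1) = -0.0061 · (0.8000 − 0.7762) / (0.7000 − 0.7762) = -0.0061 · (0.023800)/(-0.076200) = 0.001905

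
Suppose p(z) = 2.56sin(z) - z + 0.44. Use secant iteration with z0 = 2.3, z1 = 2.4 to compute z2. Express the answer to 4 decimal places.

2.3175

p(2.3) = 0.049005, p(2.4) = -0.230814
z2 = 2.400000 − (-0.230814)·(2.400000 − 2.300000) / (-0.230814 − 0.049005) = 2.400000 − (-0.023081)/(-0.279820) = 2.317513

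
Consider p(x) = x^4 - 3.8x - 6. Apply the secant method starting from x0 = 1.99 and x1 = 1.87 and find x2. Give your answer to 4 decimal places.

1.9051

p(1.99) = 2.120392, p(1.87) = -0.877690
x2 = 1.870000 − (-0.877690)·(1.870000 − 1.990000) / (-0.877690 − 2.120392) = 1.870000 − (0.105323)/(-2.998082) = 1.905130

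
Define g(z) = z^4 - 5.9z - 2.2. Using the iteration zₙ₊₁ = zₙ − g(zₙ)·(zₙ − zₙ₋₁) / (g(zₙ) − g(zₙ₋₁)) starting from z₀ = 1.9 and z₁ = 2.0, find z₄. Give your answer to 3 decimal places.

g(1.9) = -0.37790, g(2.0) = 2.00000
z₂ = 2.00000 − 2.00000·(2.00000 − 1.90000) / (2.00000 − (-0.37790)) = 2.00000 − (0.20000)/(2.37790) = 1.91589
g(1.91589) = -0.03015
z₃ = 1.91589 − (-0.03015)·(1.91589 − 2.00000) / (-0.03015 − 2.00000) = 1.91589 − (0.00254)/(-2.03015) = 1.91714
g(1.91714) = -0.00235
z₄ = 1.91714 − (-0.00235)·(1.91714 − 1.91589) / (-0.00235 − (-0.03015)) = 1.91714 − (0.00000)/(0.02780) = 1.91725

1.917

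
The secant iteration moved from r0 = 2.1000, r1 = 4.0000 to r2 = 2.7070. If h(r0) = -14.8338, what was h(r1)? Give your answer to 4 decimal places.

The secant line through (2.1000, -14.8338) and (4.0000, h(r1)) crosses zero at r2 = 2.7070.
So (2.1000, -14.8338), (4.0000, h(r1)), (2.7070, 0) are collinear:
h(r1) = -14.8338 · (4.0000 − 2.7070) / (2.1000 − 2.7070) = -14.8338 · (1.293000)/(-0.607000) = 31.598193

31.5982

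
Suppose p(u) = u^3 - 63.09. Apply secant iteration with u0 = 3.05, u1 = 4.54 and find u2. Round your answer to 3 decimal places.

p(3.05) = -34.71738, p(4.54) = 30.48666
u2 = 4.54000 − 30.48666·(4.54000 − 3.05000) / (30.48666 − (-34.71738)) = 4.54000 − (45.42513)/(65.20404) = 3.84334

3.843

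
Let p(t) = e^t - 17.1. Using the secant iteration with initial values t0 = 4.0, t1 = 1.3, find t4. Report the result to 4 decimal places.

2.4711

p(4.0) = 37.498150, p(1.3) = -13.430703
t2 = 1.300000 − (-13.430703)·(1.300000 − 4.000000) / (-13.430703 − 37.498150) = 1.300000 − (36.262899)/(-50.928853) = 2.012031
p(2.012031) = -9.621513
t3 = 2.012031 − (-9.621513)·(2.012031 − 1.300000) / (-9.621513 − (-13.430703)) = 2.012031 − (-6.850811)/(3.809191) = 3.810526
p(3.810526) = 28.074180
t4 = 3.810526 − 28.074180·(3.810526 − 2.012031) / (28.074180 − (-9.621513)) = 3.810526 − (50.491276)/(37.695693) = 2.471081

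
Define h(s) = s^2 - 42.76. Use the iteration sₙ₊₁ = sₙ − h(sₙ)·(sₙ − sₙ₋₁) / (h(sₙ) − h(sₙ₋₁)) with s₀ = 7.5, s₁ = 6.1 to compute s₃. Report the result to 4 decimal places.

6.5402

h(7.5) = 13.490000, h(6.1) = -5.550000
s₂ = 6.100000 − (-5.550000)·(6.100000 − 7.500000) / (-5.550000 − 13.490000) = 6.100000 − (7.770000)/(-19.040000) = 6.508088
h(6.508088) = -0.404788
s₃ = 6.508088 − (-0.404788)·(6.508088 − 6.100000) / (-0.404788 − (-5.550000)) = 6.508088 − (-0.165189)/(5.145212) = 6.540194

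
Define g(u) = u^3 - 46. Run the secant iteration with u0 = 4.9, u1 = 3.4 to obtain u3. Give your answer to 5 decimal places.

3.58598

g(4.9) = 71.6490000, g(3.4) = -6.6960000
u2 = 3.4000000 − (-6.6960000)·(3.4000000 − 4.9000000) / (-6.6960000 − 71.6490000) = 3.4000000 − (10.0440000)/(-78.3450000) = 3.5282022
g(3.5282022) = -2.0801960
u3 = 3.5282022 − (-2.0801960)·(3.5282022 − 3.4000000) / (-2.0801960 − (-6.6960000)) = 3.5282022 − (-0.2666857)/(4.6158040) = 3.5859788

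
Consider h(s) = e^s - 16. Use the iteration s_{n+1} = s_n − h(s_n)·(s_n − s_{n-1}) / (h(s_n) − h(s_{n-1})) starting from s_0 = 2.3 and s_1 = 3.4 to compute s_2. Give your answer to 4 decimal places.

2.6316

h(2.3) = -6.025818, h(3.4) = 13.964100
s_2 = 3.400000 − 13.964100·(3.400000 − 2.300000) / (13.964100 − (-6.025818)) = 3.400000 − (15.360510)/(19.989918) = 2.631587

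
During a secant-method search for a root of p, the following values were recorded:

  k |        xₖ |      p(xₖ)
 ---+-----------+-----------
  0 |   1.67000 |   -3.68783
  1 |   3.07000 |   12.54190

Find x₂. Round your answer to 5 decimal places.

x₂ = 3.07000 − 12.54190·(3.07000 − 1.67000) / (12.54190 − (-3.68783))
   = 3.07000 − (17.5586600)/(16.2297300) = 1.9881176

1.98812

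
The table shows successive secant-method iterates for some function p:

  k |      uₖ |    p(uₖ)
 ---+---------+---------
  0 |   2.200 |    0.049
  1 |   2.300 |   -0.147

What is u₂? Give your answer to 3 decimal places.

2.225

u₂ = 2.300 − (-0.147)·(2.300 − 2.200) / (-0.147 − 0.049)
   = 2.300 − (-0.01470)/(-0.19600) = 2.22500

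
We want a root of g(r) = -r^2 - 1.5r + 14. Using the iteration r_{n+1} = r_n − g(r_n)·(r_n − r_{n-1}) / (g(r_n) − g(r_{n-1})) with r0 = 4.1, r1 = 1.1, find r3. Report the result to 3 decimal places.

g(4.1) = -8.96000, g(1.1) = 11.14000
r2 = 1.10000 − 11.14000·(1.10000 − 4.10000) / (11.14000 − (-8.96000)) = 1.10000 − (-33.42000)/(20.10000) = 2.76269
g(2.76269) = 2.22353
r3 = 2.76269 − 2.22353·(2.76269 − 1.10000) / (2.22353 − 11.14000) = 2.76269 − (3.69704)/(-8.91647) = 3.17732

3.177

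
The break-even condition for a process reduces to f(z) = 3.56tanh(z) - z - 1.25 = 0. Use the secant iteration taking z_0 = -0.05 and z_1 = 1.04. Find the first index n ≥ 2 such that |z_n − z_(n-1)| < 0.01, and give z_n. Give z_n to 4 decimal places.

n = 6, z_n = 0.5609

f(-0.05) = -1.377852, f(1.04) = 0.479282
z_2 = 1.040000 − 0.479282·(1.090000)/(1.857133) = 0.758697;  |Δ| = 0.281303
f(0.758697) = 0.270803
z_3 = 0.758697 − 0.270803·(-0.281303)/(-0.208479) = 0.393300;  |Δ| = 0.365397
f(0.393300) = -0.311142
z_4 = 0.393300 − (-0.311142)·(-0.365397)/(-0.581944) = 0.588663;  |Δ| = 0.195363
f(0.588663) = 0.044340
z_5 = 0.588663 − 0.044340·(0.195363)/(0.355481) = 0.564295;  |Δ| = 0.024368
f(0.564295) = 0.005425
z_6 = 0.564295 − 0.005425·(-0.024368)/(-0.038915) = 0.560898;  |Δ| = 0.003397
|z_6 − z_5| = 0.003397 < 0.01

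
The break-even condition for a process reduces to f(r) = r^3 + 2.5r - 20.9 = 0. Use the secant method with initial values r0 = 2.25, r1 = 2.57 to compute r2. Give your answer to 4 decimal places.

f(2.25) = -3.884375, f(2.57) = 2.499593
r2 = 2.570000 − 2.499593·(2.570000 − 2.250000) / (2.499593 − (-3.884375)) = 2.570000 − (0.799870)/(6.383968) = 2.444706

2.4447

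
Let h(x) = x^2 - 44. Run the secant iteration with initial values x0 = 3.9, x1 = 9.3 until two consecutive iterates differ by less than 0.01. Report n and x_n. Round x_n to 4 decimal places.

h(3.9) = -28.790000, h(9.3) = 42.490000
x2 = 9.300000 − 42.490000·(5.400000)/(71.280000) = 6.081061;  |Δ| = 3.218939
h(6.081061) = -7.020702
x3 = 6.081061 − (-7.020702)·(-3.218939)/(-49.510702) = 6.537512;  |Δ| = 0.456451
h(6.537512) = -1.260941
x4 = 6.537512 − (-1.260941)·(0.456451)/(5.759761) = 6.637439;  |Δ| = 0.099927
h(6.637439) = 0.055597
x5 = 6.637439 − 0.055597·(0.099927)/(1.316538) = 6.633219;  |Δ| = 0.004220
|x5 − x4| = 0.004220 < 0.01

n = 5, x_n = 6.6332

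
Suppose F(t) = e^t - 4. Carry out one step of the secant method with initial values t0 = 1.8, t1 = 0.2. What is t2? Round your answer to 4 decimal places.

F(1.8) = 2.049647, F(0.2) = -2.778597
t2 = 0.200000 − (-2.778597)·(0.200000 − 1.800000) / (-2.778597 − 2.049647) = 0.200000 − (4.445756)/(-4.828245) = 1.120781

1.1208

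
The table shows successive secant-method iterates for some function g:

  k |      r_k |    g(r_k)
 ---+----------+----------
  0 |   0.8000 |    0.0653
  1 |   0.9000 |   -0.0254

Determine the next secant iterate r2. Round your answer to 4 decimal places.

r2 = 0.9000 − (-0.0254)·(0.9000 − 0.8000) / (-0.0254 − 0.0653)
   = 0.9000 − (-0.002540)/(-0.090700) = 0.871996

0.8720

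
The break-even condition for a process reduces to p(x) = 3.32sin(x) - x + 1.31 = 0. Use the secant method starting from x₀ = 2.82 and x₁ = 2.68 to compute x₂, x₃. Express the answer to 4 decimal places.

p(2.82) = -0.460621, p(2.68) = 0.108644
x₂ = 2.680000 − 0.108644·(2.680000 − 2.820000) / (0.108644 − (-0.460621)) = 2.680000 − (-0.015210)/(0.569265) = 2.706719
p(2.706719) = 0.001984
x₃ = 2.706719 − 0.001984·(2.706719 − 2.680000) / (0.001984 − 0.108644) = 2.706719 − (0.000053)/(-0.106660) = 2.707216

2.7067, 2.7072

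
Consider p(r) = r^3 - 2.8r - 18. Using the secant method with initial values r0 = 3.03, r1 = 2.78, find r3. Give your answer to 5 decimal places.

2.97530

p(3.03) = 1.3341270, p(2.78) = -4.2990480
r2 = 2.7800000 − (-4.2990480)·(2.7800000 − 3.0300000) / (-4.2990480 − 1.3341270) = 2.7800000 − (1.0747620)/(-5.6331750) = 2.9707915
p(2.9707915) = -0.0991920
r3 = 2.9707915 − (-0.0991920)·(2.9707915 − 2.7800000) / (-0.0991920 − (-4.2990480)) = 2.9707915 − (-0.0189250)/(4.1998560) = 2.9752976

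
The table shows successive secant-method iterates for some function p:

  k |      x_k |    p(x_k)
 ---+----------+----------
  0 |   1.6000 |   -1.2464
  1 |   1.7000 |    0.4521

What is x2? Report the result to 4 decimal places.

x2 = 1.7000 − 0.4521·(1.7000 − 1.6000) / (0.4521 − (-1.2464))
   = 1.7000 − (0.045210)/(1.698500) = 1.673382

1.6734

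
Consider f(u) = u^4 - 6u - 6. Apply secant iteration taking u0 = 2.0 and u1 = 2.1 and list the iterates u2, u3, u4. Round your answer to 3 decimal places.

f(2.0) = -2.00000, f(2.1) = 0.84810
u2 = 2.10000 − 0.84810·(2.10000 − 2.00000) / (0.84810 − (-2.00000)) = 2.10000 − (0.08481)/(2.84810) = 2.07022
f(2.07022) = -0.05308
u3 = 2.07022 − (-0.05308)·(2.07022 − 2.10000) / (-0.05308 − 0.84810) = 2.07022 − (0.00158)/(-0.90118) = 2.07198
f(2.07198) = -0.00128
u4 = 2.07198 − (-0.00128)·(2.07198 − 2.07022) / (-0.00128 − (-0.05308)) = 2.07198 − (0.00000)/(0.05180) = 2.07202

2.070, 2.072, 2.072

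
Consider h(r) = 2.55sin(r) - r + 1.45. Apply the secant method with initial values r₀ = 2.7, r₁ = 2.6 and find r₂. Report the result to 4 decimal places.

2.6507

h(2.7) = -0.160181, h(2.6) = 0.164528
r₂ = 2.600000 − 0.164528·(2.600000 − 2.700000) / (0.164528 − (-0.160181)) = 2.600000 − (-0.016453)/(0.324710) = 2.650669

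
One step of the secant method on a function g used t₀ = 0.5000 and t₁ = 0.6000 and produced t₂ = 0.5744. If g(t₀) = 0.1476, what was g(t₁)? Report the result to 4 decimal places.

-0.0508

The secant line through (0.5000, 0.1476) and (0.6000, g(t₁)) crosses zero at t₂ = 0.5744.
So (0.5000, 0.1476), (0.6000, g(t₁)), (0.5744, 0) are collinear:
g(t₁) = 0.1476 · (0.6000 − 0.5744) / (0.5000 − 0.5744) = 0.1476 · (0.025600)/(-0.074400) = -0.050787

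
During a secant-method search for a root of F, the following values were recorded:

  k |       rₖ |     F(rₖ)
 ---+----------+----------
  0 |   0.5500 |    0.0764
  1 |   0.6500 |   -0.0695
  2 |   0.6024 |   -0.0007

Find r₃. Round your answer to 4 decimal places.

0.6019

r₃ = 0.6024 − (-0.0007)·(0.6024 − 0.6500) / (-0.0007 − (-0.0695))
   = 0.6024 − (0.000033)/(0.068800) = 0.601916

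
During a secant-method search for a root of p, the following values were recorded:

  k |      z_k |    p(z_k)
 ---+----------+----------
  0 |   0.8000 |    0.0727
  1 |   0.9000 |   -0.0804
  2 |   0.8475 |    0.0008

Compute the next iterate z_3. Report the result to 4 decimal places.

z_3 = 0.8475 − 0.0008·(0.8475 − 0.9000) / (0.0008 − (-0.0804))
   = 0.8475 − (-0.000042)/(0.081200) = 0.848017

0.8480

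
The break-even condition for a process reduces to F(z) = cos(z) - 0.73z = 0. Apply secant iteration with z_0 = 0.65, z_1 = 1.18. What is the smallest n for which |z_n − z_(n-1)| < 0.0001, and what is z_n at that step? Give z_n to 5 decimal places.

n = 5, z_n = 0.87650

F(0.65) = 0.3215838, F(1.18) = -0.4804752
z_2 = 1.1800000 − (-0.4804752)·(0.5300000)/(-0.8020590) = 0.8625023;  |Δ| = 0.3174977
F(0.8625023) = 0.0209123
z_3 = 0.8625023 − 0.0209123·(-0.3174977)/(0.5013875) = 0.8757448;  |Δ| = 0.0132425
F(0.8757448) = 0.0011313
z_4 = 0.8757448 − 0.0011313·(0.0132425)/(-0.0197811) = 0.8765022;  |Δ| = 0.0007573
F(0.8765022) = -0.0000034
z_5 = 0.8765022 − (-0.0000034)·(0.0007573)/(-0.0011347) = 0.8764999;  |Δ| = 0.0000023
|z_5 − z_4| = 0.0000023 < 0.0001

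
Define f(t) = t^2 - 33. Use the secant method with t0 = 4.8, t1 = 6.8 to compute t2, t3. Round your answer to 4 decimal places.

f(4.8) = -9.960000, f(6.8) = 13.240000
t2 = 6.800000 − 13.240000·(6.800000 − 4.800000) / (13.240000 − (-9.960000)) = 6.800000 − (26.480000)/(23.200000) = 5.658621
f(5.658621) = -0.980012
t3 = 5.658621 − (-0.980012)·(5.658621 − 6.800000) / (-0.980012 − 13.240000) = 5.658621 − (1.118565)/(-14.220012) = 5.737282

5.6586, 5.7373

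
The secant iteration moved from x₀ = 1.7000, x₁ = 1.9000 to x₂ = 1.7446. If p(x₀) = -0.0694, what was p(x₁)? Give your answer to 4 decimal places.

The secant line through (1.7000, -0.0694) and (1.9000, p(x₁)) crosses zero at x₂ = 1.7446.
So (1.7000, -0.0694), (1.9000, p(x₁)), (1.7446, 0) are collinear:
p(x₁) = -0.0694 · (1.9000 − 1.7446) / (1.7000 − 1.7446) = -0.0694 · (0.155400)/(-0.044600) = 0.241811

0.2418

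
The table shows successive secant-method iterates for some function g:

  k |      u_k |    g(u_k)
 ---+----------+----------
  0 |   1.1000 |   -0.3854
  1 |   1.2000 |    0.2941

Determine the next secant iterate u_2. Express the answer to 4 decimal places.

1.1567

u_2 = 1.2000 − 0.2941·(1.2000 − 1.1000) / (0.2941 − (-0.3854))
   = 1.2000 − (0.029410)/(0.679500) = 1.156718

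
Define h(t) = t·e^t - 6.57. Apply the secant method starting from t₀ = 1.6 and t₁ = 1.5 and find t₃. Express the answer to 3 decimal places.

1.486

h(1.6) = 1.35485, h(1.5) = 0.15253
t₂ = 1.50000 − 0.15253·(1.50000 − 1.60000) / (0.15253 − 1.35485) = 1.50000 − (-0.01525)/(-1.20232) = 1.48731
h(1.48731) = 0.01165
t₃ = 1.48731 − 0.01165·(1.48731 − 1.50000) / (0.01165 − 0.15253) = 1.48731 − (-0.00015)/(-0.14089) = 1.48626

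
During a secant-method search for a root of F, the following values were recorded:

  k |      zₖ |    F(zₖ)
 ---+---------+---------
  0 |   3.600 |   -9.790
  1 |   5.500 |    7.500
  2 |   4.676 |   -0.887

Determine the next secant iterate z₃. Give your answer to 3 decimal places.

4.763

z₃ = 4.676 − (-0.887)·(4.676 − 5.500) / (-0.887 − 7.500)
   = 4.676 − (0.73089)/(-8.38700) = 4.76315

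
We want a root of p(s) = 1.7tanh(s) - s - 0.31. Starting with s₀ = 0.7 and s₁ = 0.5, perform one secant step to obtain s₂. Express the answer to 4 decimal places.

p(0.7) = 0.017425, p(0.5) = -0.024401
s₂ = 0.500000 − (-0.024401)·(0.500000 − 0.700000) / (-0.024401 − 0.017425) = 0.500000 − (0.004880)/(-0.041826) = 0.616678

0.6167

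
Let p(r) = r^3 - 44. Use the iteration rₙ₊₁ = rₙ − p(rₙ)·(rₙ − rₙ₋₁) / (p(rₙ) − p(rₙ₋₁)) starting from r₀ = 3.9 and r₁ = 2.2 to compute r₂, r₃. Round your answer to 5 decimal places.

3.36493, 3.61528

p(3.9) = 15.3190000, p(2.2) = -33.3520000
r₂ = 2.2000000 − (-33.3520000)·(2.2000000 − 3.9000000) / (-33.3520000 − 15.3190000) = 2.2000000 − (56.6984000)/(-48.6710000) = 3.3649319
p(3.3649319) = -5.8996615
r₃ = 3.3649319 − (-5.8996615)·(3.3649319 − 2.2000000) / (-5.8996615 − (-33.3520000)) = 3.3649319 − (-6.8727038)/(27.4523385) = 3.6152823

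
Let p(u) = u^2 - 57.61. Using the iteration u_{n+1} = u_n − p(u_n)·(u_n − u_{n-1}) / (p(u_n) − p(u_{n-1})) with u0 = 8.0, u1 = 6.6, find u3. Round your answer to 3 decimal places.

7.592

p(8.0) = 6.39000, p(6.6) = -14.05000
u2 = 6.60000 − (-14.05000)·(6.60000 − 8.00000) / (-14.05000 − 6.39000) = 6.60000 − (19.67000)/(-20.44000) = 7.56233
p(7.56233) = -0.42118
u3 = 7.56233 − (-0.42118)·(7.56233 − 6.60000) / (-0.42118 − (-14.05000)) = 7.56233 − (-0.40532)/(13.62882) = 7.59207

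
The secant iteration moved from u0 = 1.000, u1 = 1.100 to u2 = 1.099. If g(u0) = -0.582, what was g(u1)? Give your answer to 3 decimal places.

0.006

The secant line through (1.000, -0.582) and (1.100, g(u1)) crosses zero at u2 = 1.099.
So (1.000, -0.582), (1.100, g(u1)), (1.099, 0) are collinear:
g(u1) = -0.582 · (1.100 − 1.099) / (1.000 − 1.099) = -0.582 · (0.00100)/(-0.09900) = 0.00588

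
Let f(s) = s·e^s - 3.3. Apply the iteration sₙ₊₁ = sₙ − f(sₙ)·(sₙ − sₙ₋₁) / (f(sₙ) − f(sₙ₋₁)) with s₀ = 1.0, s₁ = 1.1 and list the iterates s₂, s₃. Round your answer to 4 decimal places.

1.0992, 1.0993

f(1.0) = -0.581718, f(1.1) = 0.004583
s₂ = 1.100000 − 0.004583·(1.100000 − 1.000000) / (0.004583 − (-0.581718)) = 1.100000 − (0.000458)/(0.586301) = 1.099218
f(1.099218) = -0.000346
s₃ = 1.099218 − (-0.000346)·(1.099218 − 1.100000) / (-0.000346 − 0.004583) = 1.099218 − (0.000000)/(-0.004928) = 1.099273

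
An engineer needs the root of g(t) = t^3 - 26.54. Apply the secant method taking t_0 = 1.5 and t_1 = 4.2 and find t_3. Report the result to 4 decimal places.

2.7739

g(1.5) = -23.165000, g(4.2) = 47.548000
t_2 = 4.200000 − 47.548000·(4.200000 − 1.500000) / (47.548000 − (-23.165000)) = 4.200000 − (128.379600)/(70.713000) = 2.384498
g(2.384498) = -12.982150
t_3 = 2.384498 − (-12.982150)·(2.384498 − 4.200000) / (-12.982150 − 47.548000) = 2.384498 − (23.569120)/(-60.530150) = 2.773876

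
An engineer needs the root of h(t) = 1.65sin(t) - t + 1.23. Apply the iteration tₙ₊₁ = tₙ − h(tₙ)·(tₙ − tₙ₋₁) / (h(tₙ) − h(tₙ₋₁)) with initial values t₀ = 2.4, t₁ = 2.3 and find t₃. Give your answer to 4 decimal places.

h(2.4) = -0.055486, h(2.3) = 0.160414
t₂ = 2.300000 − 0.160414·(2.300000 − 2.400000) / (0.160414 − (-0.055486)) = 2.300000 − (-0.016041)/(0.215899) = 2.374300
h(2.374300) = 0.001112
t₃ = 2.374300 − 0.001112·(2.374300 − 2.300000) / (0.001112 − 0.160414) = 2.374300 − (0.000083)/(-0.159302) = 2.374819

2.3748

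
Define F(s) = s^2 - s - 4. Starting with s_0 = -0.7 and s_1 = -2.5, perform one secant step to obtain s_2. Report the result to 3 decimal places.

F(-0.7) = -2.81000, F(-2.5) = 4.75000
s_2 = -2.50000 − 4.75000·(-2.50000 − (-0.70000)) / (4.75000 − (-2.81000)) = -2.50000 − (-8.55000)/(7.56000) = -1.36905

-1.369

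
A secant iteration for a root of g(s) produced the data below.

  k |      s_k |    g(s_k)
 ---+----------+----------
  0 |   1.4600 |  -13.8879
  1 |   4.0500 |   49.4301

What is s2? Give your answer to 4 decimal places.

2.0281

s2 = 4.0500 − 49.4301·(4.0500 − 1.4600) / (49.4301 − (-13.8879))
   = 4.0500 − (128.023959)/(63.318000) = 2.028080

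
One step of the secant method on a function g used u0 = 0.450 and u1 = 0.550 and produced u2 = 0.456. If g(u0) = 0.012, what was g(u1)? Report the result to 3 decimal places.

-0.188

The secant line through (0.450, 0.012) and (0.550, g(u1)) crosses zero at u2 = 0.456.
So (0.450, 0.012), (0.550, g(u1)), (0.456, 0) are collinear:
g(u1) = 0.012 · (0.550 − 0.456) / (0.450 − 0.456) = 0.012 · (0.09400)/(-0.00600) = -0.18800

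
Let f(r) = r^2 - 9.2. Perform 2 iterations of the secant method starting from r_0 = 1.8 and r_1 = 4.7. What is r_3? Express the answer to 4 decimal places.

2.9621

f(1.8) = -5.960000, f(4.7) = 12.890000
r_2 = 4.700000 − 12.890000·(4.700000 − 1.800000) / (12.890000 − (-5.960000)) = 4.700000 − (37.381000)/(18.850000) = 2.716923
f(2.716923) = -1.818329
r_3 = 2.716923 − (-1.818329)·(2.716923 − 4.700000) / (-1.818329 − 12.890000) = 2.716923 − (3.605886)/(-14.708329) = 2.962083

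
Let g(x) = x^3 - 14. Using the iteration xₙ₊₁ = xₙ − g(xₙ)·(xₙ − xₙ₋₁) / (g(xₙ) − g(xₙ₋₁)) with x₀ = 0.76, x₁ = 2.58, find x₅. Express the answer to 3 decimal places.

2.410

g(0.76) = -13.56102, g(2.58) = 3.17351
x₂ = 2.58000 − 3.17351·(2.58000 − 0.76000) / (3.17351 − (-13.56102)) = 2.58000 − (5.77579)/(16.73454) = 2.23486
g(2.23486) = -2.83780
x₃ = 2.23486 − (-2.83780)·(2.23486 − 2.58000) / (-2.83780 − 3.17351) = 2.23486 − (0.97944)/(-6.01131) = 2.39779
g(2.39779) = -0.21413
x₄ = 2.39779 − (-0.21413)·(2.39779 − 2.23486) / (-0.21413 − (-2.83780)) = 2.39779 − (-0.03489)/(2.62367) = 2.41109
g(2.41109) = 0.01651
x₅ = 2.41109 − 0.01651·(2.41109 − 2.39779) / (0.01651 − (-0.21413)) = 2.41109 − (0.00022)/(0.23063) = 2.41014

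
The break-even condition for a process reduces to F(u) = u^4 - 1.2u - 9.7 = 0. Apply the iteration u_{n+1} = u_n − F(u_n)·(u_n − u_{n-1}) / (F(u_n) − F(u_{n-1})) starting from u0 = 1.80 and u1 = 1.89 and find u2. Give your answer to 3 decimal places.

1.857

F(1.80) = -1.36240, F(1.89) = 0.79190
u2 = 1.89000 − 0.79190·(1.89000 − 1.80000) / (0.79190 − (-1.36240)) = 1.89000 − (0.07127)/(2.15430) = 1.85692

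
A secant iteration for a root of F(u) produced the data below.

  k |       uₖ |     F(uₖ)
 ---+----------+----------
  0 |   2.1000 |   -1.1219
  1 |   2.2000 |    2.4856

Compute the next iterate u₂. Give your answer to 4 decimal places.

u₂ = 2.2000 − 2.4856·(2.2000 − 2.1000) / (2.4856 − (-1.1219))
   = 2.2000 − (0.248560)/(3.607500) = 2.131099

2.1311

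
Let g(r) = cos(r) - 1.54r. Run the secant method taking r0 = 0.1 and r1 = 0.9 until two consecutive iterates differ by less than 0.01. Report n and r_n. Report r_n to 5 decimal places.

g(0.1) = 0.8410042, g(0.9) = -0.7643900
r2 = 0.9000000 − (-0.7643900)·(0.8000000)/(-1.6053942) = 0.5190892;  |Δ| = 0.3809108
g(0.5190892) = 0.0688741
r3 = 0.5190892 − 0.0688741·(-0.3809108)/(0.8332641) = 0.5505736;  |Δ| = 0.0314845
g(0.5505736) = 0.0043411
r4 = 0.5505736 − 0.0043411·(0.0314845)/(-0.0645329) = 0.5526916;  |Δ| = 0.0021180
|r4 − r3| = 0.0021180 < 0.01

n = 4, r_n = 0.55269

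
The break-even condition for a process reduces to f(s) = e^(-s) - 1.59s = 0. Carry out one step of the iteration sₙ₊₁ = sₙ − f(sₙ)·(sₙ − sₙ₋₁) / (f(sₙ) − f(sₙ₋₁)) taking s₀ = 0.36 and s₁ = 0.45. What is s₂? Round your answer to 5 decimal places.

f(0.36) = 0.1252763, f(0.45) = -0.0778718
s₂ = 0.4500000 − (-0.0778718)·(0.4500000 − 0.3600000) / (-0.0778718 − 0.1252763) = 0.4500000 − (-0.0070085)/(-0.2031482) = 0.4155007

0.41550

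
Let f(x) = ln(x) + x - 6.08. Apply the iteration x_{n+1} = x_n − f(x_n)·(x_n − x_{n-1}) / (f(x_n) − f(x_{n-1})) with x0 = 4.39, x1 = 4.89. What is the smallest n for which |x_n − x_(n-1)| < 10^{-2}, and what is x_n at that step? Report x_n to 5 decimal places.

n = 3, x_n = 4.56219

f(4.39) = -0.2106708, f(4.89) = 0.3971923
x2 = 4.8900000 − 0.3971923·(0.5000000)/(0.6078631) = 4.5632880;  |Δ| = 0.3267120
f(4.5632880) = 0.0013314
x3 = 4.5632880 − 0.0013314·(-0.3267120)/(-0.3958609) = 4.5621892;  |Δ| = 0.0010989
|x3 − x2| = 0.0010989 < 10^{-2}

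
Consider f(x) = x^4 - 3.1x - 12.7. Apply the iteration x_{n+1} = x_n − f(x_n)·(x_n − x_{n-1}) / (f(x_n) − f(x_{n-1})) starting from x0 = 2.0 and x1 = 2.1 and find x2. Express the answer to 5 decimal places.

f(2.0) = -2.9000000, f(2.1) = 0.2381000
x2 = 2.1000000 − 0.2381000·(2.1000000 − 2.0000000) / (0.2381000 − (-2.9000000)) = 2.1000000 − (0.0238100)/(3.1381000) = 2.0924126

2.09241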